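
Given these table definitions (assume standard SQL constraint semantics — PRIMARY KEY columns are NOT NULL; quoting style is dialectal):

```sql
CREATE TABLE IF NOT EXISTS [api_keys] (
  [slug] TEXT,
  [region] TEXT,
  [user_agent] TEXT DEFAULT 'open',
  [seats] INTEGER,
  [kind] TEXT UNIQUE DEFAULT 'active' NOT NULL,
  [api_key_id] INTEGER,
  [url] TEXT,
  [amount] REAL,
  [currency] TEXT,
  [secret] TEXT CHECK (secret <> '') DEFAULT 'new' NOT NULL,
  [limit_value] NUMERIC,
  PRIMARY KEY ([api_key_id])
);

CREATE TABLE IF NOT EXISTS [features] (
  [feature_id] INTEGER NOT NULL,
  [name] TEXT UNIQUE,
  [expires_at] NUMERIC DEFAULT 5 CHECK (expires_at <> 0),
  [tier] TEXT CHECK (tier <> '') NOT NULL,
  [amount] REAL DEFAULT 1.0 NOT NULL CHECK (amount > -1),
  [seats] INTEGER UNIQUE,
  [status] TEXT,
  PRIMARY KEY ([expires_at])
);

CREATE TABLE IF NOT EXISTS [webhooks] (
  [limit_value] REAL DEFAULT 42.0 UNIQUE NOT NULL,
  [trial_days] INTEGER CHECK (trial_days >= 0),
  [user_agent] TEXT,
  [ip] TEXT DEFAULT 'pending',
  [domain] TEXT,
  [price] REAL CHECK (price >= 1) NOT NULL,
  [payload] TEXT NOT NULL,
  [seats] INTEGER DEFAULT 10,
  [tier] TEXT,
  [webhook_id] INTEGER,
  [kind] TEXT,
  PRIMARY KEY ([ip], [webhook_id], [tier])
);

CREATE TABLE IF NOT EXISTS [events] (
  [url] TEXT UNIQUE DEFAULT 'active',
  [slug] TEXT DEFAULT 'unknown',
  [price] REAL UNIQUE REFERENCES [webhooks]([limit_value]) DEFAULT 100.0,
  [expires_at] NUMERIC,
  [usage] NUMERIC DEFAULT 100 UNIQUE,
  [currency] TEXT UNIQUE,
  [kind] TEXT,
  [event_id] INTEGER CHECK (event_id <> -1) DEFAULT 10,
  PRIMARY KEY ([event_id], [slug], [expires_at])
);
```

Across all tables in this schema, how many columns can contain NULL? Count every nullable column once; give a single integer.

21

api_keys: 8 nullable (slug, region, user_agent, seats, url, amount, currency, limit_value — PK (api_key_id) and explicit NOT NULL columns excluded).
features: 3 nullable (name, seats, status — PK (expires_at) and explicit NOT NULL columns excluded).
webhooks: 5 nullable (trial_days, user_agent, domain, seats, kind — PK (ip, webhook_id, tier) and explicit NOT NULL columns excluded).
events: 5 nullable (url, price, usage, currency, kind — PK (event_id, slug, expires_at) and explicit NOT NULL columns excluded).
Total: 8 + 3 + 5 + 5 = 21.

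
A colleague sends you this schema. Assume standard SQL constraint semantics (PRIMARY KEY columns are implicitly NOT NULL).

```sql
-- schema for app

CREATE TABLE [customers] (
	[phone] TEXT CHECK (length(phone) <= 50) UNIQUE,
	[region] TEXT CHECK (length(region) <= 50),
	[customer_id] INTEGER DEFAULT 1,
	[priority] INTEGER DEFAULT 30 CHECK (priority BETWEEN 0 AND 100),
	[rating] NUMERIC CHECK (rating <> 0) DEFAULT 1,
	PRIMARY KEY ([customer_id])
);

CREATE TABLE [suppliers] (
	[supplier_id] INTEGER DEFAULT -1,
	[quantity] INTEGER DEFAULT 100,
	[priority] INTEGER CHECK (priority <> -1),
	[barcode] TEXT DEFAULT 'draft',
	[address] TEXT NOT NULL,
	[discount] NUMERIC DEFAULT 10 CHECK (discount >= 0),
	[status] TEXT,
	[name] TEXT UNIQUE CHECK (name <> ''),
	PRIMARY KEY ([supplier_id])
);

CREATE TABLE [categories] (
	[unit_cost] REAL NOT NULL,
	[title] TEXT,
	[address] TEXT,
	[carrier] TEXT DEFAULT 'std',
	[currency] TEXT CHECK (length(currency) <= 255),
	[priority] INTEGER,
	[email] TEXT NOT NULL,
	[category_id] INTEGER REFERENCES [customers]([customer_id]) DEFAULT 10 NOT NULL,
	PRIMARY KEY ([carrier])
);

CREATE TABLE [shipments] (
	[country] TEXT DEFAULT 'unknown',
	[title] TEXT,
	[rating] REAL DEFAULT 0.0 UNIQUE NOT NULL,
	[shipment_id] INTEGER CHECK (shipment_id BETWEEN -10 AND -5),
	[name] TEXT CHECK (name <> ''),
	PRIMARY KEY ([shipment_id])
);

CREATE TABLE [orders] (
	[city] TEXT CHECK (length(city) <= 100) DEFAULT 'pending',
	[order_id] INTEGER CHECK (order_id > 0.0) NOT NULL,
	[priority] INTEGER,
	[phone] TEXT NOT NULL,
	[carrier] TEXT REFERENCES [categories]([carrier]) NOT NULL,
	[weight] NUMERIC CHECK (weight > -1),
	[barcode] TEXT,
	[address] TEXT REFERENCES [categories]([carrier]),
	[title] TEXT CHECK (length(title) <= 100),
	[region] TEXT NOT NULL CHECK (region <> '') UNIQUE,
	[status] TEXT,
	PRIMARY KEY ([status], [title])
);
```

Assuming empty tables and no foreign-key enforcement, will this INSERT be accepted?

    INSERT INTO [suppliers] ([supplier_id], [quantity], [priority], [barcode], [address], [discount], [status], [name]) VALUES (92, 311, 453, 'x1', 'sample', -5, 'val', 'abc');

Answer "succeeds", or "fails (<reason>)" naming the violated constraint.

fails (CHECK on discount)

The value -5 for discount violates CHECK (discount >= 0).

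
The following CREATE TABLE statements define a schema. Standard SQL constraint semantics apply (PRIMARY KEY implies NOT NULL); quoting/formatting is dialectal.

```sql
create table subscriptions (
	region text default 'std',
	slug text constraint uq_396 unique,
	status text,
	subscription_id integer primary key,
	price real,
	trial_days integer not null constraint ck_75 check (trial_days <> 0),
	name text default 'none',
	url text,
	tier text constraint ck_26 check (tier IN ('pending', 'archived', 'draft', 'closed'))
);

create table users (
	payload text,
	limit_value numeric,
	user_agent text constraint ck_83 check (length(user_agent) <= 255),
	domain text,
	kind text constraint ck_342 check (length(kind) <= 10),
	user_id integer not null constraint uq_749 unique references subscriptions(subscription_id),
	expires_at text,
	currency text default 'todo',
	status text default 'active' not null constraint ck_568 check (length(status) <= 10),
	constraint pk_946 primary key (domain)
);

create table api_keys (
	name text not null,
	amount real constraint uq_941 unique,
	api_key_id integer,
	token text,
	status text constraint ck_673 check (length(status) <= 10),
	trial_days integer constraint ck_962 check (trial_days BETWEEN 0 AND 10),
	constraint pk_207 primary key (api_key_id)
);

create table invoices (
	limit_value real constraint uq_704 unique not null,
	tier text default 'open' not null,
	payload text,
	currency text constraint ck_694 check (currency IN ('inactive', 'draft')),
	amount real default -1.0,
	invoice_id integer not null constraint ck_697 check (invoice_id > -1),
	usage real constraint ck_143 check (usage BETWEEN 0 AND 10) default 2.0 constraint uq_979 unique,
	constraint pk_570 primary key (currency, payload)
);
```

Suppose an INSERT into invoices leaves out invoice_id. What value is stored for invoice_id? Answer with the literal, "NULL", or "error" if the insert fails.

invoice_id has no DEFAULT clause.
Omitting it would insert NULL, but it is declared NOT NULL, so the INSERT fails.

error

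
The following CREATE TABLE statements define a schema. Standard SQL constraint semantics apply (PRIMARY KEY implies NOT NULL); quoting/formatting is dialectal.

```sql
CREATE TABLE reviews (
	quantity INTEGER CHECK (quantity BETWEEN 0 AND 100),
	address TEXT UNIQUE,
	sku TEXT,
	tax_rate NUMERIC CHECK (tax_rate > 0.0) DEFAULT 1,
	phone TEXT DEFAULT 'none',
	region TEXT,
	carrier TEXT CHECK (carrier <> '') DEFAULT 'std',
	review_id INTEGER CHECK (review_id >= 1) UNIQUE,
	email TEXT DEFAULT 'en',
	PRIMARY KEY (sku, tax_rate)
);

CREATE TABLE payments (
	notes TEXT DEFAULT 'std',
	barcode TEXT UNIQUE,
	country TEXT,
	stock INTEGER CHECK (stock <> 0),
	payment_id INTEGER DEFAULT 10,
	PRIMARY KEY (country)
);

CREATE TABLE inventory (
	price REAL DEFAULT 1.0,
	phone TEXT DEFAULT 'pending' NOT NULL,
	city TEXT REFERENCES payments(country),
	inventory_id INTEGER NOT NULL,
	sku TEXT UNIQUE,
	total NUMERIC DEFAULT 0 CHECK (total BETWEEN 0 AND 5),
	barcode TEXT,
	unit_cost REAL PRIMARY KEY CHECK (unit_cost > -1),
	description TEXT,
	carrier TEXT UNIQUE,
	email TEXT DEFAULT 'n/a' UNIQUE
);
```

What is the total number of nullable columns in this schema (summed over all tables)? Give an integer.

reviews: 7 nullable (quantity, address, phone, region, carrier, review_id, email — PK (sku, tax_rate) and explicit NOT NULL columns excluded).
payments: 4 nullable (notes, barcode, stock, payment_id — PK (country) and explicit NOT NULL columns excluded).
inventory: 8 nullable (price, city, sku, total, barcode, description, carrier, email — PK (unit_cost) and explicit NOT NULL columns excluded).
Total: 7 + 4 + 8 = 19.

19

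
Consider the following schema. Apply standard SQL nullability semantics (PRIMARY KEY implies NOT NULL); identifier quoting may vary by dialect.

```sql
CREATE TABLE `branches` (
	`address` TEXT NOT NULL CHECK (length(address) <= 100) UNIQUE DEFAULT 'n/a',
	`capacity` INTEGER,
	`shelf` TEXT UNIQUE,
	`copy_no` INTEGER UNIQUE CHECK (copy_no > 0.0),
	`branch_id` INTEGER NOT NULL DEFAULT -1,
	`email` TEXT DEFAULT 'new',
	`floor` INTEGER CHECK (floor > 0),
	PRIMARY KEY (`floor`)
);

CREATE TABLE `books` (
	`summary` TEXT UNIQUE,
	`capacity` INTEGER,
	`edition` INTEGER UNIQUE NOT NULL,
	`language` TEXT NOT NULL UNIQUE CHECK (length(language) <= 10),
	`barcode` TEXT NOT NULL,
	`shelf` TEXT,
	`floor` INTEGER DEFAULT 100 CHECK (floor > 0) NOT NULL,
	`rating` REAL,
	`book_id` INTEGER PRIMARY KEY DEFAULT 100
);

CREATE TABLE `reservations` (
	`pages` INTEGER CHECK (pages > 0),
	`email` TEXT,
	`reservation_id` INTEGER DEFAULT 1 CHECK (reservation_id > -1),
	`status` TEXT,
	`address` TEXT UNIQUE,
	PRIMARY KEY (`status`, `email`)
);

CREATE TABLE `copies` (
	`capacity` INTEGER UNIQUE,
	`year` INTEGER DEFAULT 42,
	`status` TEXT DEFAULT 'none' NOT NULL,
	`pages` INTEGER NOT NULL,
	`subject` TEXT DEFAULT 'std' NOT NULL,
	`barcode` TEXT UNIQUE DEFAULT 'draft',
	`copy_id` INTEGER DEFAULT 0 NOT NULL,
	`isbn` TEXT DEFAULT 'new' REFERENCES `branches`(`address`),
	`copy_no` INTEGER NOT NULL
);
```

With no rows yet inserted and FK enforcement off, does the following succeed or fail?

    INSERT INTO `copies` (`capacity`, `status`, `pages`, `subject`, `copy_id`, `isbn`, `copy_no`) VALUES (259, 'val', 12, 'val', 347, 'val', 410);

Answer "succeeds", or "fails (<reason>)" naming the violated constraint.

NOT NULL columns: copy_id is supplied; copy_no is supplied; pages is supplied; status is supplied; subject is supplied.
No constraint is violated.

succeeds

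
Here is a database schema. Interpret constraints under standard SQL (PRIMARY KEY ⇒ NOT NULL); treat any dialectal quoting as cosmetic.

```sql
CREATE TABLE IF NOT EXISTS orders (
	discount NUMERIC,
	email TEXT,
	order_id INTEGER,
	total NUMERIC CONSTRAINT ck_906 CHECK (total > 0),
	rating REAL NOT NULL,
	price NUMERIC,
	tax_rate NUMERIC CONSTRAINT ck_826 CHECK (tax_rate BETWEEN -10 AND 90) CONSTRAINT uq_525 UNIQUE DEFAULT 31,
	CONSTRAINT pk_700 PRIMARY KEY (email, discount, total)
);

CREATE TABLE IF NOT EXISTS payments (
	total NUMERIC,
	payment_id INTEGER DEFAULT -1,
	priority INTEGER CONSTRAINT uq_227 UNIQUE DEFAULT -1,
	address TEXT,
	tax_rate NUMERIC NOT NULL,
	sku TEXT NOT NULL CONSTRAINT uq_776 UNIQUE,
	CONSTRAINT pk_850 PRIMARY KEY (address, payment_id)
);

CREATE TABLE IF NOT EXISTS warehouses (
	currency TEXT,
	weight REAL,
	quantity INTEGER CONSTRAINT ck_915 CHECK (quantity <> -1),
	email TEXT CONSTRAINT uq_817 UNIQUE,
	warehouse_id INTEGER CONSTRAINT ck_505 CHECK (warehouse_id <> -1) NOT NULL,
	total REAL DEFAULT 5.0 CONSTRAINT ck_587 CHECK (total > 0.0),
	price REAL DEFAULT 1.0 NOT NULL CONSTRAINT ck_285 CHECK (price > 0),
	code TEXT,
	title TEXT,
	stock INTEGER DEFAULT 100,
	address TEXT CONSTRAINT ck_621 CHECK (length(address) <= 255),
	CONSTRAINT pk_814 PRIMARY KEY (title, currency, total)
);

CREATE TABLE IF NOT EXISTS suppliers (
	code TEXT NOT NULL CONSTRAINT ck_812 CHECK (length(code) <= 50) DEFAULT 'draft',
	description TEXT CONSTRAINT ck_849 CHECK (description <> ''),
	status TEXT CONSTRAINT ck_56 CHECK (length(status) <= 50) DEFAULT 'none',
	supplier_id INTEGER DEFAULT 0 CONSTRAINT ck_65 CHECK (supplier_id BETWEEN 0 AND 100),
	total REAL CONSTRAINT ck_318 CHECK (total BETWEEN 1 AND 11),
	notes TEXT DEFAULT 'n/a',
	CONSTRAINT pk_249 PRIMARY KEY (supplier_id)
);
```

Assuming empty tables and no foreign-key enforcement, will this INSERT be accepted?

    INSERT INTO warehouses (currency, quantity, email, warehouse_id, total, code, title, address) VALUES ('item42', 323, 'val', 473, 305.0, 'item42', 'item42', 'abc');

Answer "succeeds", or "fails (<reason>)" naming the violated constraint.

succeeds

NOT NULL columns: currency is supplied; price defaults to 1.0; title is supplied; total is supplied; warehouse_id is supplied.
CHECK constraints: 323 satisfies (quantity <> -1); 473 satisfies (warehouse_id <> -1); 305.0 satisfies (total > 0.0); 'abc' satisfies (length(address) <= 255).
No constraint is violated.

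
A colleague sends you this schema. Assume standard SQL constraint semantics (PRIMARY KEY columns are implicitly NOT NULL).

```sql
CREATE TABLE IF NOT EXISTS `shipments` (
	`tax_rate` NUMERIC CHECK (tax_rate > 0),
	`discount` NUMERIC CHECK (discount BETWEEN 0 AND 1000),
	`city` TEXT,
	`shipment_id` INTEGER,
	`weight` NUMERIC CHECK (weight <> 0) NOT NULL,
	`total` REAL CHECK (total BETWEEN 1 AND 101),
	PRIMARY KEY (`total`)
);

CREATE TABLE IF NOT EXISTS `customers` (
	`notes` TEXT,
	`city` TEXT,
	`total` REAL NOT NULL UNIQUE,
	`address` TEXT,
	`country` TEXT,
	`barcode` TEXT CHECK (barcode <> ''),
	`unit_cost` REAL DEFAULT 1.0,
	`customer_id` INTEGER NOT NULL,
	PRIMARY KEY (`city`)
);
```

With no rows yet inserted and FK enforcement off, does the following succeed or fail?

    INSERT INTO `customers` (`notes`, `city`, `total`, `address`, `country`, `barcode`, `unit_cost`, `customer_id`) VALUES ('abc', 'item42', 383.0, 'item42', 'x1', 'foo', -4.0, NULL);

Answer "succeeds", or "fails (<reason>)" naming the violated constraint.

customer_id is explicitly set to NULL, but customer_id is declared NOT NULL.

fails (NOT NULL on customer_id)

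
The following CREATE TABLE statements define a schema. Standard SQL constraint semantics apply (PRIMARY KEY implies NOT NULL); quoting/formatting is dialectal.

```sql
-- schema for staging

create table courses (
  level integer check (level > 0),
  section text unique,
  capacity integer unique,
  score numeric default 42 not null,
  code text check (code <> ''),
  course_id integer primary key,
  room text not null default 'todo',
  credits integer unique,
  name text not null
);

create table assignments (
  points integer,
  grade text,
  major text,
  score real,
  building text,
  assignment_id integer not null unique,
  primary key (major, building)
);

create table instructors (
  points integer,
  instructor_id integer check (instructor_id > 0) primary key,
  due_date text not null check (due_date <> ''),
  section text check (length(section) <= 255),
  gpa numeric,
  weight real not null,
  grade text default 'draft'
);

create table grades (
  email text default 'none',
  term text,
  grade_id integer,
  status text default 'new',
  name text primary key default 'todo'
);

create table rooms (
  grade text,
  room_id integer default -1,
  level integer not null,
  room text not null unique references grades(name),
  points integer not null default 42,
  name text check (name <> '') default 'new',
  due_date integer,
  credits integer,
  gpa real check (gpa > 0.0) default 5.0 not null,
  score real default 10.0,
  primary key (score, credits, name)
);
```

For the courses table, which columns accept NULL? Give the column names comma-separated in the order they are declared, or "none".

- level: CHECK does not forbid NULL (a CHECK constraint passes when its expression is NULL) → nullable.
- section: UNIQUE does not imply NOT NULL → nullable.
- capacity: UNIQUE does not imply NOT NULL → nullable.
- score: declared NOT NULL → not nullable.
- code: CHECK does not forbid NULL (a CHECK constraint passes when its expression is NULL) → nullable.
- course_id: part of the PRIMARY KEY, which implies NOT NULL → not nullable.
- room: declared NOT NULL → not nullable.
- credits: UNIQUE does not imply NOT NULL → nullable.
- name: declared NOT NULL → not nullable.

level, section, capacity, code, credits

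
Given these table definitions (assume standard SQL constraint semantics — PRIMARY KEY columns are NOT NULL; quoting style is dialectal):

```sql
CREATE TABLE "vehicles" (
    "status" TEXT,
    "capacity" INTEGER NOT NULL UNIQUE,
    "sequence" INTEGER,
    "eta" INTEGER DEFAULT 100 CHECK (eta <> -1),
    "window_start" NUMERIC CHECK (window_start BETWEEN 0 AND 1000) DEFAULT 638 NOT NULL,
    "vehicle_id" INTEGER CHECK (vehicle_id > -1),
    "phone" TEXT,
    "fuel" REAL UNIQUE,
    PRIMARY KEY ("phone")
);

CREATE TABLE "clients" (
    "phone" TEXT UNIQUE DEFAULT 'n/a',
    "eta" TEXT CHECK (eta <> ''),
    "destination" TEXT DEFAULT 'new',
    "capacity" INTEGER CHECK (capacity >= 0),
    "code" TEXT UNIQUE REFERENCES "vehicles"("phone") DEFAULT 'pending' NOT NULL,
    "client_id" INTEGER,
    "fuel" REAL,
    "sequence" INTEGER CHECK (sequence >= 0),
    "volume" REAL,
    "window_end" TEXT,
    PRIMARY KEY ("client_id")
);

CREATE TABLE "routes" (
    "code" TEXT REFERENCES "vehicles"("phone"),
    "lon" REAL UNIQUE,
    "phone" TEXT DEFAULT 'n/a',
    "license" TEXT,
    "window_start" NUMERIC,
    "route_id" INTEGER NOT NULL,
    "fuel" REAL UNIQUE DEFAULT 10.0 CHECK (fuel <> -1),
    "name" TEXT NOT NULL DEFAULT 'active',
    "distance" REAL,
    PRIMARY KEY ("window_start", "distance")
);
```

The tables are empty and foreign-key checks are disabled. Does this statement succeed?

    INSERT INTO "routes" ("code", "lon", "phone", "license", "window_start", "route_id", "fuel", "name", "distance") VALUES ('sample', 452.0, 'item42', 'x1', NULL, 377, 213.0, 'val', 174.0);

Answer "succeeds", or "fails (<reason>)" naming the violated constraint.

fails (NOT NULL on window_start)

window_start is explicitly set to NULL, but window_start is part of the PRIMARY KEY (implied NOT NULL).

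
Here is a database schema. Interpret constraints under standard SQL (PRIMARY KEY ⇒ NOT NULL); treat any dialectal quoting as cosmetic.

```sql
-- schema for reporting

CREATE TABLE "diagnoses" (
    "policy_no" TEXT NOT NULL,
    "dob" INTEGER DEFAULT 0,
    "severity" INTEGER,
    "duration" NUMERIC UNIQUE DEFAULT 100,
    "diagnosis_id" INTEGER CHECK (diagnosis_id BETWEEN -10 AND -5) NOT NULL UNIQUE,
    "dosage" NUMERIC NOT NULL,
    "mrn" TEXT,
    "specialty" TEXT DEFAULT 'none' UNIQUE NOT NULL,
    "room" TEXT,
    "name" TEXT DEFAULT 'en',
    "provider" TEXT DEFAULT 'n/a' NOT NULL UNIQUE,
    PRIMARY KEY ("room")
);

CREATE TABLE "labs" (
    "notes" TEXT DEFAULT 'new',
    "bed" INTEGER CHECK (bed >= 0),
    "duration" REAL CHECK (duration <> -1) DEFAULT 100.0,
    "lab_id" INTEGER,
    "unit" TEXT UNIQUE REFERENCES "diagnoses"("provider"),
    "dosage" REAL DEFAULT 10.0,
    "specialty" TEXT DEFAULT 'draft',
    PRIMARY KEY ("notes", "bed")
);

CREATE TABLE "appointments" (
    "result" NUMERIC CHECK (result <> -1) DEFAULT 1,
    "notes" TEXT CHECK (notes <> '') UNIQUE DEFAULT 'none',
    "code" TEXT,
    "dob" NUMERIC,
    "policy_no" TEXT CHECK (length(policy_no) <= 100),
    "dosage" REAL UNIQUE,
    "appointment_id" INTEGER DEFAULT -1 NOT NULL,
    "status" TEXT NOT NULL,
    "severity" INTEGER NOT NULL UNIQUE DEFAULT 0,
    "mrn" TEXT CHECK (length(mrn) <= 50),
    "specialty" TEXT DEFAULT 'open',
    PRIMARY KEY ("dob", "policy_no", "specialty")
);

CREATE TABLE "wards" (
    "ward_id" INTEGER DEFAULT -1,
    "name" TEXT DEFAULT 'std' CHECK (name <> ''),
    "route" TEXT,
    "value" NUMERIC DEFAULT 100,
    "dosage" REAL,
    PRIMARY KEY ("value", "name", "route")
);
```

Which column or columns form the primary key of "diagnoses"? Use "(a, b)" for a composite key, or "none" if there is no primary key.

room is declared PRIMARY KEY as a table-level PRIMARY KEY clause.

room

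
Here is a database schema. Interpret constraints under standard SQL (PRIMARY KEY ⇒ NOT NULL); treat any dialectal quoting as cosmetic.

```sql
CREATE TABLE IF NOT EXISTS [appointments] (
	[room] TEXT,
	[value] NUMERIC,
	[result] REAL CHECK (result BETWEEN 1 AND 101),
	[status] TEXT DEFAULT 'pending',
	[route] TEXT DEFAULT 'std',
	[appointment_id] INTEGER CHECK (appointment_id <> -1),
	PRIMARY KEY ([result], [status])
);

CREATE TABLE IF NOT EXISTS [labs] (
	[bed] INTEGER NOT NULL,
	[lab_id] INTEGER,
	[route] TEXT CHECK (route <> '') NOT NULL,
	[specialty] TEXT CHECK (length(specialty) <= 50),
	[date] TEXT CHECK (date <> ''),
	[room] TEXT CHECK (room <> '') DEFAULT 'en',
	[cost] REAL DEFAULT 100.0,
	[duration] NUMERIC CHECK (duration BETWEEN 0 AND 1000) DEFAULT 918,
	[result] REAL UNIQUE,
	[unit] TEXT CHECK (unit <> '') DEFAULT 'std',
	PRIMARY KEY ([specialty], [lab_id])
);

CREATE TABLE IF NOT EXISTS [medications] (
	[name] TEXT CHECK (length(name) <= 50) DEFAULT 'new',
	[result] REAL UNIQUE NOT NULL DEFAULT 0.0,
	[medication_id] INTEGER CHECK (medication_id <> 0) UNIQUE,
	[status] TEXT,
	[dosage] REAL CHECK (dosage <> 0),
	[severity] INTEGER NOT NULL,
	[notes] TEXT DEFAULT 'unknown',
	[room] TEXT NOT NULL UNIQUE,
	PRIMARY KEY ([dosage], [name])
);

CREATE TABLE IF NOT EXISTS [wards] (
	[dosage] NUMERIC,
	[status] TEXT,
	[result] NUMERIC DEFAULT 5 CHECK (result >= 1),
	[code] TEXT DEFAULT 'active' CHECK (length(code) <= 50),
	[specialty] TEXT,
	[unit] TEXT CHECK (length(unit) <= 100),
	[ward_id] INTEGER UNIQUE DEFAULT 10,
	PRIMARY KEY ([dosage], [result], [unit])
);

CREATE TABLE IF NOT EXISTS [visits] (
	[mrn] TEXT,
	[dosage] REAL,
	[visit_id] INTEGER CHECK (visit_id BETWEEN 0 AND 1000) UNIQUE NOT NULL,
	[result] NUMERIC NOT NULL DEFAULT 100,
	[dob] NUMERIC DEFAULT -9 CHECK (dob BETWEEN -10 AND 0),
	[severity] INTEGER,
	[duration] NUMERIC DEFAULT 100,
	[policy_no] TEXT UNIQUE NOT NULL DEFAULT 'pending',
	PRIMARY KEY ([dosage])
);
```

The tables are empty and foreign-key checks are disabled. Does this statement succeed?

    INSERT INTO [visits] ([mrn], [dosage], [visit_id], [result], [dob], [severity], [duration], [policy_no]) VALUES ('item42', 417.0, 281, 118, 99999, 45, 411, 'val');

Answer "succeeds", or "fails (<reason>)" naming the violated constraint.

The value 99999 for dob violates CHECK (dob BETWEEN -10 AND 0).

fails (CHECK on dob)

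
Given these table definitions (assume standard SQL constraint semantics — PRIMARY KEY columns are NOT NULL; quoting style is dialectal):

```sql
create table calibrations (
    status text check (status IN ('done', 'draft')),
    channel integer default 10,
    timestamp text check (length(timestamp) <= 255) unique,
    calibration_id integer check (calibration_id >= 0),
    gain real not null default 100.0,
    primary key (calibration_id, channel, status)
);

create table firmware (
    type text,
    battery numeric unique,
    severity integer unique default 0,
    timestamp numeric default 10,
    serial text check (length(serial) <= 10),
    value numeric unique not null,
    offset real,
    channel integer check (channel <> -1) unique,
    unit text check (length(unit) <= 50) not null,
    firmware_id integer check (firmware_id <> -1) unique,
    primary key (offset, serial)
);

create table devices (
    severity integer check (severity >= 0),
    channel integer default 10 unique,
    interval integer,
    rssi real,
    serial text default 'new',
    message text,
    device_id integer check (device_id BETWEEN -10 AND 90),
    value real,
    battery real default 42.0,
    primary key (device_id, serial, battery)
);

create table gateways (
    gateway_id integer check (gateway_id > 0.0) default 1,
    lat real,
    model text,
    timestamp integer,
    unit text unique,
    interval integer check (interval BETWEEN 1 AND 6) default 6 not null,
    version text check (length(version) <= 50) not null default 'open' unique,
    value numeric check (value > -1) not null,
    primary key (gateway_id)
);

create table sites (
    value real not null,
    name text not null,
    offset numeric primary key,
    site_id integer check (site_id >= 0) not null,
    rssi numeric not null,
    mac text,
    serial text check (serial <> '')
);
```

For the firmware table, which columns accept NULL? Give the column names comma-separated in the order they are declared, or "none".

type, battery, severity, timestamp, channel, firmware_id

- type: no NOT NULL constraint applies → nullable.
- battery: UNIQUE does not imply NOT NULL → nullable.
- severity: UNIQUE does not imply NOT NULL → nullable.
- timestamp: DEFAULT only fills an omitted column; an explicit NULL is still allowed → nullable.
- serial: part of the PRIMARY KEY, which implies NOT NULL → not nullable.
- value: declared NOT NULL → not nullable.
- offset: part of the PRIMARY KEY, which implies NOT NULL → not nullable.
- channel: CHECK does not forbid NULL (a CHECK constraint passes when its expression is NULL) → nullable.
- unit: declared NOT NULL → not nullable.
- firmware_id: CHECK does not forbid NULL (a CHECK constraint passes when its expression is NULL) → nullable.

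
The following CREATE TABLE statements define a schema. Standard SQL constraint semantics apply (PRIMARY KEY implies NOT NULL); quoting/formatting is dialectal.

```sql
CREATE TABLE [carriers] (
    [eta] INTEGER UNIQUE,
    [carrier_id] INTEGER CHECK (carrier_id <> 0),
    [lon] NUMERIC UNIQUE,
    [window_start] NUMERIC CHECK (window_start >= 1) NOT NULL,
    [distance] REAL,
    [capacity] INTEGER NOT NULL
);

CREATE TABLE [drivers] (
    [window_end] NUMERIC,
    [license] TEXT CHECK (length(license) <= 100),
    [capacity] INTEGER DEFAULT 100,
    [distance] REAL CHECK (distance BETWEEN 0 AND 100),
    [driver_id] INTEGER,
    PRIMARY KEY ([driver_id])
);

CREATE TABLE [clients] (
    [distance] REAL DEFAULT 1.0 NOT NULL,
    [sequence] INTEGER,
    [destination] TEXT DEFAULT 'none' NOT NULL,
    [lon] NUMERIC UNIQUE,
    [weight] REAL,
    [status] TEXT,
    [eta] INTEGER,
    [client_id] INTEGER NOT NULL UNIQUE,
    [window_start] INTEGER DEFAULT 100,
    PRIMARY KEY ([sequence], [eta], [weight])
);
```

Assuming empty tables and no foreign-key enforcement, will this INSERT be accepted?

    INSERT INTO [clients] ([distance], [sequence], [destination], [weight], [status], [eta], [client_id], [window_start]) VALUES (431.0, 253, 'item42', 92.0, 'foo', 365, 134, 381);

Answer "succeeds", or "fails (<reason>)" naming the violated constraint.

NOT NULL columns: client_id is supplied; destination is supplied; distance is supplied; eta is supplied; sequence is supplied; weight is supplied.
No constraint is violated.

succeeds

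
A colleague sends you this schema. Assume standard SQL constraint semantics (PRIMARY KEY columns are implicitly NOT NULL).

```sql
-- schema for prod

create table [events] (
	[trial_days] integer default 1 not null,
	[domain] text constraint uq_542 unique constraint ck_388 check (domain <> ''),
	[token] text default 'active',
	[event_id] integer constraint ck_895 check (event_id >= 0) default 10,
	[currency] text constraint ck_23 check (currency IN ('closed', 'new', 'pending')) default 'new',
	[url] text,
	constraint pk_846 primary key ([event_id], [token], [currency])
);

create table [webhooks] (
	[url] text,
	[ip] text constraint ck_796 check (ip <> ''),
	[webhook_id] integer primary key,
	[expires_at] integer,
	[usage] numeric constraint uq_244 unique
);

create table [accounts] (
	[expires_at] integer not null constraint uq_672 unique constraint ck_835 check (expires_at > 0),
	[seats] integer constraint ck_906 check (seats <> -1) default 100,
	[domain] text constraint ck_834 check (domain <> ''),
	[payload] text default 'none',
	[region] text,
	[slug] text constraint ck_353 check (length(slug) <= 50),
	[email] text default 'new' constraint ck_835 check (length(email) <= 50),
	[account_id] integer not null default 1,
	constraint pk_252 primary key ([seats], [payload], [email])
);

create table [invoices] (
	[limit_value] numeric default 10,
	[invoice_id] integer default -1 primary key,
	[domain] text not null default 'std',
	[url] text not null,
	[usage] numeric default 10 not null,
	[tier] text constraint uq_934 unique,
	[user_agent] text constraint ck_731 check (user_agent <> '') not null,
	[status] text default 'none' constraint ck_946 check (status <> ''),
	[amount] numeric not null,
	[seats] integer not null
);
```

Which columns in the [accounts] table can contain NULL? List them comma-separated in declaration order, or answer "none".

- expires_at: declared NOT NULL → not nullable.
- seats: part of the PRIMARY KEY, which implies NOT NULL → not nullable.
- domain: CHECK does not forbid NULL (a CHECK constraint passes when its expression is NULL) → nullable.
- payload: part of the PRIMARY KEY, which implies NOT NULL → not nullable.
- region: no NOT NULL constraint applies → nullable.
- slug: CHECK does not forbid NULL (a CHECK constraint passes when its expression is NULL) → nullable.
- email: part of the PRIMARY KEY, which implies NOT NULL → not nullable.
- account_id: declared NOT NULL → not nullable.

domain, region, slug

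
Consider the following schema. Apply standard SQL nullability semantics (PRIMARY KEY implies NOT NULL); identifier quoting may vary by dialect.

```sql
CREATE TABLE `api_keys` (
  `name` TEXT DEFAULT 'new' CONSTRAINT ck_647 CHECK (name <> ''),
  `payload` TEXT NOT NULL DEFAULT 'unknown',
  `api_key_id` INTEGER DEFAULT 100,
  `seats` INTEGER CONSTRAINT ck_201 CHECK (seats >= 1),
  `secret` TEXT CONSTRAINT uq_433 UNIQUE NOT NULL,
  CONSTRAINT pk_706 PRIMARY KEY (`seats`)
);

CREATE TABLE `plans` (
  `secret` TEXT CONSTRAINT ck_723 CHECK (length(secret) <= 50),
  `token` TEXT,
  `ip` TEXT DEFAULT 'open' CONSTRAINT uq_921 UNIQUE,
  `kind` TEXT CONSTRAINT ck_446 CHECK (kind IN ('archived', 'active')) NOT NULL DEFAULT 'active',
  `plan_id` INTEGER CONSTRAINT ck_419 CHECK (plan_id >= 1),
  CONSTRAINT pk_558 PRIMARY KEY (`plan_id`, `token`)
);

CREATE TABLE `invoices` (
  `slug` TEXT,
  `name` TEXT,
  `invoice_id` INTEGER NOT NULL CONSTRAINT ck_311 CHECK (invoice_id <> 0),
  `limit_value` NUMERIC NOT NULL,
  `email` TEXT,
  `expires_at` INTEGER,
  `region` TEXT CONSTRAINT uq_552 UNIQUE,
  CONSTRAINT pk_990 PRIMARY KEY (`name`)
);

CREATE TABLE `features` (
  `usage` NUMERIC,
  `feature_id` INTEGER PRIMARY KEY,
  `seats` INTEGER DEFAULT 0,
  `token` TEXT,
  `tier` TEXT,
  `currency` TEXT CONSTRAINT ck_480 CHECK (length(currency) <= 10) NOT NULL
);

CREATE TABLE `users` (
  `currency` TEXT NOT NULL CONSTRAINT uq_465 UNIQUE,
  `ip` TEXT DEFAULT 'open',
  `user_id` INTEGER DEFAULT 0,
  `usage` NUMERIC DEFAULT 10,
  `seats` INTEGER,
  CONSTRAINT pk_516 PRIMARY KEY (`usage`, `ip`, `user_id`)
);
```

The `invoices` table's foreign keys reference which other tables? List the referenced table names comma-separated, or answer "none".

none

No column in invoices has a REFERENCES clause.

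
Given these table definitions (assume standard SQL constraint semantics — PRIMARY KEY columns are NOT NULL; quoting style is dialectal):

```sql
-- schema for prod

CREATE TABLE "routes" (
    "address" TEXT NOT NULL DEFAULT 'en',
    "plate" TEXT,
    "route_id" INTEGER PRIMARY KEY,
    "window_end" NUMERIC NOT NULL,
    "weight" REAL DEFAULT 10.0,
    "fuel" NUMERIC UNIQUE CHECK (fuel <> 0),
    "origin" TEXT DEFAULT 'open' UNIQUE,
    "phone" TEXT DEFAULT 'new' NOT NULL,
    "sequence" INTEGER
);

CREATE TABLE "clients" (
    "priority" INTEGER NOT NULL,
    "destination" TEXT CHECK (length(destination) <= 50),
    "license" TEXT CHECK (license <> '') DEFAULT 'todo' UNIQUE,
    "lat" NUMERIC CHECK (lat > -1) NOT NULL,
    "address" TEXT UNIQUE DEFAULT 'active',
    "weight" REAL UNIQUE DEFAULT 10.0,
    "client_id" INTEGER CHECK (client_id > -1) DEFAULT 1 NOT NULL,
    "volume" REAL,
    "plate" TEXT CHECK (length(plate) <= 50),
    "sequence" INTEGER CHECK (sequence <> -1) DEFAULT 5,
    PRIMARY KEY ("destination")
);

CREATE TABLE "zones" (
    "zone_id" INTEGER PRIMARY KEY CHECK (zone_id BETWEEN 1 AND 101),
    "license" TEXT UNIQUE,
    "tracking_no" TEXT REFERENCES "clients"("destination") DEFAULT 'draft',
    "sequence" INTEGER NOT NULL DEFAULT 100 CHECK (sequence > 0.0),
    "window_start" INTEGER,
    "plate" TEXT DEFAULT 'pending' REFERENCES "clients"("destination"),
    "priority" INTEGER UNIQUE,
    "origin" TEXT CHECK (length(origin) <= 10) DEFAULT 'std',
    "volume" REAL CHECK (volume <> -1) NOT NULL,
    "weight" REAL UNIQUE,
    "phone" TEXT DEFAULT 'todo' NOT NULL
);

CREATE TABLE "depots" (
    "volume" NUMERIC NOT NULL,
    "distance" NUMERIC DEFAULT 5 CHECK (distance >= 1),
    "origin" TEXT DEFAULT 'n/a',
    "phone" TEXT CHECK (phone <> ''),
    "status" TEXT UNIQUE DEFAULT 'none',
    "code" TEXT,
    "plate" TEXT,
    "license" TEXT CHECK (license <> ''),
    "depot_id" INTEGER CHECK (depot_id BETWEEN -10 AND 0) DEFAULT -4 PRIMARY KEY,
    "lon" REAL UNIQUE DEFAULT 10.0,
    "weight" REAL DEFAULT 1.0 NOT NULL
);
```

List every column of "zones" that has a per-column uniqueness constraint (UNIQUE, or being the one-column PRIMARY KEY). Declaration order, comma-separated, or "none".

- zone_id: single-column PRIMARY KEY → unique.
- license: declared UNIQUE → unique.
- tracking_no: no UNIQUE or single-column PK constraint.
- sequence: no UNIQUE or single-column PK constraint.
- window_start: no UNIQUE or single-column PK constraint.
- plate: no UNIQUE or single-column PK constraint.
- priority: declared UNIQUE → unique.
- origin: no UNIQUE or single-column PK constraint.
- volume: no UNIQUE or single-column PK constraint.
- weight: declared UNIQUE → unique.
- phone: no UNIQUE or single-column PK constraint.

zone_id, license, priority, weight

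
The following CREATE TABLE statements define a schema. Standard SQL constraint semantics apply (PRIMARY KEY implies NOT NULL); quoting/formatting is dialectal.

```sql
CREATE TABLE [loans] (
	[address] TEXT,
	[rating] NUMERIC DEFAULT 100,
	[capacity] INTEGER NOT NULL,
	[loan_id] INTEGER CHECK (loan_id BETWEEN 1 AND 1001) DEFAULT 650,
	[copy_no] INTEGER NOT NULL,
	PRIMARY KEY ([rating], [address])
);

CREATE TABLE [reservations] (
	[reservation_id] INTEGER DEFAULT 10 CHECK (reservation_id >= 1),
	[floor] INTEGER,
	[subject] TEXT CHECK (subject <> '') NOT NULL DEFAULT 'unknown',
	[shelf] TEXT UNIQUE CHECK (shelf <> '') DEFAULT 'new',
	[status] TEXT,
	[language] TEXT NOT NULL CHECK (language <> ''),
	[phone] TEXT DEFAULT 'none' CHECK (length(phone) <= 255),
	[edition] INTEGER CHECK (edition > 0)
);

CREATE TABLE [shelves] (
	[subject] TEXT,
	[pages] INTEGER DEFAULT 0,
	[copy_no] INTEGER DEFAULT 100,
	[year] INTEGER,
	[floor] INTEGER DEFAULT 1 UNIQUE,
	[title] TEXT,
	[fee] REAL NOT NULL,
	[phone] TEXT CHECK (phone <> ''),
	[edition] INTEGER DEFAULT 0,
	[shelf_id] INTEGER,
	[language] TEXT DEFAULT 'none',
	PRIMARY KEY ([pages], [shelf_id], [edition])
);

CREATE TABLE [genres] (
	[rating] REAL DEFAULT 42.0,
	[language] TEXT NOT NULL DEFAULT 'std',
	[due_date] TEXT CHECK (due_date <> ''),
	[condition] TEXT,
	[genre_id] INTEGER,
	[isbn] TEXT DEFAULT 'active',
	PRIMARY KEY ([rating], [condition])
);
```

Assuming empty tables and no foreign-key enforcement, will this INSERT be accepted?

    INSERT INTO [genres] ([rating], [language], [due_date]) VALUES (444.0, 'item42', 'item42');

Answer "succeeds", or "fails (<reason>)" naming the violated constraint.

condition is omitted from the column list and has no DEFAULT, so it would receive NULL.
But condition is part of the PRIMARY KEY (implied NOT NULL).

fails (NOT NULL on condition)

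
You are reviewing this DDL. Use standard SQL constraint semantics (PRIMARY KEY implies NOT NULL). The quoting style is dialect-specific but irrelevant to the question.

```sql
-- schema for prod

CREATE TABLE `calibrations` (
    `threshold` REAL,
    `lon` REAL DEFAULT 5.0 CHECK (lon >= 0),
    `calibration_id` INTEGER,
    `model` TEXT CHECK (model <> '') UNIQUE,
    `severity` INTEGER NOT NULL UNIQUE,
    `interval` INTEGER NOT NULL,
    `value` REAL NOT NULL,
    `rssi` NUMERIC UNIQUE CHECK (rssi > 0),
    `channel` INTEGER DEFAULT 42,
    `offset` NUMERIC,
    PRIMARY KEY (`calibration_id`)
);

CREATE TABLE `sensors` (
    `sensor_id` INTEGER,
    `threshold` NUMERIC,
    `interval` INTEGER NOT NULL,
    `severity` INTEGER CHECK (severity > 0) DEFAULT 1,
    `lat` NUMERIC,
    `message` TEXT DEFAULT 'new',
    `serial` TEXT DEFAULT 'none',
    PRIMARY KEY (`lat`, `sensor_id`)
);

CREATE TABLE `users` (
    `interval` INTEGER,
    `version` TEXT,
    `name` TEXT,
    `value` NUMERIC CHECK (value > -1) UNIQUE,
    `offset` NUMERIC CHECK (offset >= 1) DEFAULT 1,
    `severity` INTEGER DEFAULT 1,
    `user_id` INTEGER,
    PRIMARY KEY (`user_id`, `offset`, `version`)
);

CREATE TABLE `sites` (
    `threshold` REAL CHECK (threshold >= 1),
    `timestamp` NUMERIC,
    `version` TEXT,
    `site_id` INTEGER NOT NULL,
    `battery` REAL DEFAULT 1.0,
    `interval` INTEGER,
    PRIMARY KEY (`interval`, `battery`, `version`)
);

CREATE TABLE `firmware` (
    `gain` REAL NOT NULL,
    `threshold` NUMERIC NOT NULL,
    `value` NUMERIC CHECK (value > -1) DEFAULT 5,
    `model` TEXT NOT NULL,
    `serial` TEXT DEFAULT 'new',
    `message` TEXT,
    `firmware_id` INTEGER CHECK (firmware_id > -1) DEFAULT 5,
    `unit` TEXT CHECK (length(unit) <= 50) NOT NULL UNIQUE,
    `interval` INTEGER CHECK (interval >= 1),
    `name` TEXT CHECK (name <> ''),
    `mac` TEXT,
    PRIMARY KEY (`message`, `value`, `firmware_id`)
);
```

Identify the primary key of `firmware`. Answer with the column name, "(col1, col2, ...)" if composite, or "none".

(message, value, firmware_id)

A table-level PRIMARY KEY clause names 3 columns: message, value, firmware_id.
This is a composite key — the combination is unique, not each column individually.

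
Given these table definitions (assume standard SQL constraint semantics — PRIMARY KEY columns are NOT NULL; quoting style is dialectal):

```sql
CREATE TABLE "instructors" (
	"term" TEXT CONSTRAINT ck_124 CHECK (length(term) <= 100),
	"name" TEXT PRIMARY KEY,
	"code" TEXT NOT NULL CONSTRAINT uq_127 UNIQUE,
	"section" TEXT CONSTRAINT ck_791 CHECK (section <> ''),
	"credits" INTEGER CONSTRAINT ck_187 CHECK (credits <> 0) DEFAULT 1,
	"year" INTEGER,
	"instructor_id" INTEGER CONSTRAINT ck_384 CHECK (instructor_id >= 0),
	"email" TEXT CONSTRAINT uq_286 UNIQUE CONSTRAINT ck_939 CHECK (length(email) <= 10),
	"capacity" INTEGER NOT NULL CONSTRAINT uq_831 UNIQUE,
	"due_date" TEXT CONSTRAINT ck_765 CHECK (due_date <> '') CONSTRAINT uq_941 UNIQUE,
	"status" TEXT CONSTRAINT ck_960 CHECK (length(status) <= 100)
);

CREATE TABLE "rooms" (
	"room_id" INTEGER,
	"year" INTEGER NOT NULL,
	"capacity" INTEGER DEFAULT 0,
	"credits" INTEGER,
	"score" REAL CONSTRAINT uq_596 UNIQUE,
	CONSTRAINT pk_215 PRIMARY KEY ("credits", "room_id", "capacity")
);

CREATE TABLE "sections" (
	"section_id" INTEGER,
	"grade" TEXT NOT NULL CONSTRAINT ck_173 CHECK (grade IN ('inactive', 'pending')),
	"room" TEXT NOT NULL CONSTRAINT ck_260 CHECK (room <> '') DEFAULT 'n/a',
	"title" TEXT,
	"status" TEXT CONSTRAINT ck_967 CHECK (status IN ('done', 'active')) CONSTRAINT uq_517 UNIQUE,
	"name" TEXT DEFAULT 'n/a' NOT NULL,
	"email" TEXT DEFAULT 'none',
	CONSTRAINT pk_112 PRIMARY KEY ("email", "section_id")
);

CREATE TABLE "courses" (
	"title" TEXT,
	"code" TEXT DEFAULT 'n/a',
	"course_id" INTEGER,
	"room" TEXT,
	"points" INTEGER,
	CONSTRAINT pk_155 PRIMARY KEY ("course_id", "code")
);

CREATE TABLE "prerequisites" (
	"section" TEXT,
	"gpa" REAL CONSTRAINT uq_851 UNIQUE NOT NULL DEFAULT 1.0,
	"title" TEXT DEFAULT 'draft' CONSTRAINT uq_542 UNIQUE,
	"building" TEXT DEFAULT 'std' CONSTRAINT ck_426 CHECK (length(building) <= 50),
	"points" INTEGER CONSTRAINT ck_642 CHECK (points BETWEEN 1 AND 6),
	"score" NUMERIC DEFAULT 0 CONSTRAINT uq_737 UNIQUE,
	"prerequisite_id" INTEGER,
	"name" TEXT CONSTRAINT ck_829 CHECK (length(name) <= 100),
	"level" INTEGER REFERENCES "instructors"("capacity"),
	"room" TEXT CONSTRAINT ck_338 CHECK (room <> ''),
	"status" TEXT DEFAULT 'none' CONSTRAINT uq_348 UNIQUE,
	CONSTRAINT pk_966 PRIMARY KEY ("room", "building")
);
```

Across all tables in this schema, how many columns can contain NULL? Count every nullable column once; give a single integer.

22

instructors: 8 nullable (term, section, credits, year, instructor_id, email, due_date, status — PK (name) and explicit NOT NULL columns excluded).
rooms: 1 nullable (score — PK (credits, room_id, capacity) and explicit NOT NULL columns excluded).
sections: 2 nullable (title, status — PK (email, section_id) and explicit NOT NULL columns excluded).
courses: 3 nullable (title, room, points — PK (course_id, code) and explicit NOT NULL columns excluded).
prerequisites: 8 nullable (section, title, points, score, prerequisite_id, name, level, status — PK (room, building) and explicit NOT NULL columns excluded).
Total: 8 + 1 + 2 + 3 + 8 = 22.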